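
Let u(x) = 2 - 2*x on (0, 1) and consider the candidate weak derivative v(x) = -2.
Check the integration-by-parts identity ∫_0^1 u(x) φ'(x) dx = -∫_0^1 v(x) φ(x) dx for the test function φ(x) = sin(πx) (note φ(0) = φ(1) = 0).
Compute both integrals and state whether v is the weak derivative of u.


LHS = 4/π, RHS = 4/π. Yes, v = u' weakly.

u(x) = 2 - 2*x, classical derivative u'(x) = -2.
φ(x) = sin(πx), so φ'(x) = π*cos(π*x).
Note φ(0) = φ(1) = 0, so the boundary term u·φ vanishes.
LHS = ∫_0^1 u(x) φ'(x) dx = ∫_0^1 (-2*π*x*cos(π*x) + 2*π*cos(π*x)) dx. Term by term:
  ∫_0^1 2*π*cos(π*x) dx = 0;  ∫_0^1 -2*π*x*cos(π*x) dx = 4/π.
Sum: 0 + 4/π = 4/π.
So LHS = 4/π.
∫_0^1 v(x) φ(x) dx = ∫_0^1 (-2*sin(π*x)) dx. Term by term:
  ∫_0^1 -2*sin(π*x) dx = -4/π.
So RHS = -∫_0^1 v(x) φ(x) dx = 4/π.
LHS = RHS, so the identity holds for this test φ.
Moreover u is smooth here and v(x) = u'(x) = -2 pointwise, so the identity holds for every test function. Hence v is the weak derivative of u.


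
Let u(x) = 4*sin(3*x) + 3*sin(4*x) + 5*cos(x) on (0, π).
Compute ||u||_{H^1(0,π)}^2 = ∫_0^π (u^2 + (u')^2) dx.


||u||_{H^1(0,π)}^2 = 32 + 363*π/2

u'(x) = -5*sin(x) + 12*cos(3*x) + 12*cos(4*x).
Expand u² and (u')² and integrate term by term on (0, π), using: for integers n ≥ 1, ∫_0^π sin²(nx) dx = ∫_0^π cos²(nx) dx = π/2; for n ≠ n', ∫_0^π sin(nx)sin(n'x) dx = ∫_0^π cos(nx)cos(n'x) dx = 0; and by product-to-sum, ∫_0^π sin(nx)cos(n'x) dx = ½∫_0^π [sin((n+n')x) + sin((n−n')x)] dx, which is 0 when n+n' is even and 2n/(n²−n'²) when n+n' is odd (it need not vanish on (0, π)).
  u² squared terms: (3)²·∫sin(4x)² dx = 9·π/2 = 9*π/2;  (4)²·∫sin(3x)² dx = 16·π/2 = 8*π;  (5)²·∫cos(x)² dx = 25·π/2 = 25*π/2.
  u² cross terms: 2·(3)·(4)·∫sin(4x)·sin(3x) dx = 24·(0) = 0;  2·(3)·(5)·∫sin(4x)·cos(x) dx = 30·(8/15) = 16;  2·(4)·(5)·∫sin(3x)·cos(x) dx = 40·(0) = 0.
  So ∫_0^π u² dx = 9*π/2 + 8*π + 25*π/2 + 0 + 16 + 0 = 16 + 25*π.
  (u')² squared terms: (-5)²·∫sin(x)² dx = 25·π/2 = 25*π/2;  (12)²·∫cos(3x)² dx = 144·π/2 = 72*π;  (12)²·∫cos(4x)² dx = 144·π/2 = 72*π.
  (u')² cross terms: 2·(-5)·(12)·∫sin(x)·cos(3x) dx = -120·(0) = 0;  2·(-5)·(12)·∫sin(x)·cos(4x) dx = -120·(-2/15) = 16;  2·(12)·(12)·∫cos(3x)·cos(4x) dx = 288·(0) = 0.
  So ∫_0^π (u')² dx = 25*π/2 + 72*π + 72*π + 0 + 16 + 0 = 16 + 313*π/2.
||u||_{H^1}^2 = (16 + 25*π) + (16 + 313*π/2) = 32 + 363*π/2.


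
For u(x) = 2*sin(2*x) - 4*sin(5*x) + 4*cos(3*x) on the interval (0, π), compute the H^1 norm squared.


||u||_{H^1(0,π)}^2 = -128 + 298*π

u'(x) = -12*sin(3*x) + 4*cos(2*x) - 20*cos(5*x).
Expand u² and (u')² and integrate term by term on (0, π), using: for integers n ≥ 1, ∫_0^π sin²(nx) dx = ∫_0^π cos²(nx) dx = π/2; for n ≠ n', ∫_0^π sin(nx)sin(n'x) dx = ∫_0^π cos(nx)cos(n'x) dx = 0; and by product-to-sum, ∫_0^π sin(nx)cos(n'x) dx = ½∫_0^π [sin((n+n')x) + sin((n−n')x)] dx, which is 0 when n+n' is even and 2n/(n²−n'²) when n+n' is odd (it need not vanish on (0, π)).
  u² squared terms: (-4)²·∫sin(5x)² dx = 16·π/2 = 8*π;  (2)²·∫sin(2x)² dx = 4·π/2 = 2*π;  (4)²·∫cos(3x)² dx = 16·π/2 = 8*π.
  u² cross terms: 2·(-4)·(2)·∫sin(5x)·sin(2x) dx = -16·(0) = 0;  2·(-4)·(4)·∫sin(5x)·cos(3x) dx = -32·(0) = 0;  2·(2)·(4)·∫sin(2x)·cos(3x) dx = 16·(-4/5) = -64/5.
  So ∫_0^π u² dx = 8*π + 2*π + 8*π + 0 + 0 − 64/5 = -64/5 + 18*π.
  (u')² squared terms: (-20)²·∫cos(5x)² dx = 400·π/2 = 200*π;  (-12)²·∫sin(3x)² dx = 144·π/2 = 72*π;  (4)²·∫cos(2x)² dx = 16·π/2 = 8*π.
  (u')² cross terms: 2·(-20)·(-12)·∫cos(5x)·sin(3x) dx = 480·(0) = 0;  2·(-20)·(4)·∫cos(5x)·cos(2x) dx = -160·(0) = 0;  2·(-12)·(4)·∫sin(3x)·cos(2x) dx = -96·(6/5) = -576/5.
  So ∫_0^π (u')² dx = 200*π + 72*π + 8*π + 0 + 0 − 576/5 = -576/5 + 280*π.
||u||_{H^1}^2 = (-64/5 + 18*π) + (-576/5 + 280*π) = -128 + 298*π.


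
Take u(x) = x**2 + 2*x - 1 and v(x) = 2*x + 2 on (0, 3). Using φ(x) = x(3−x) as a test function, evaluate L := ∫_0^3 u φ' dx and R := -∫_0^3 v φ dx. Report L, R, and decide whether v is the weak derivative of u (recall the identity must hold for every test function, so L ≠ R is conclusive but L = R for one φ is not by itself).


LHS = -45/2, RHS = -45/2. Yes, v = u' weakly.

u(x) = x**2 + 2*x - 1, classical derivative u'(x) = 2*x + 2.
φ(x) = x(3−x), so φ'(x) = 3 - 2*x.
Note φ(0) = φ(3) = 0, so the boundary term u·φ vanishes.
LHS = ∫_0^3 u(x) φ'(x) dx = ∫_0^3 (-2*x^3 - x^2 + 8*x - 3) dx. Term by term:
  ∫_0^3 -2*x^3 dx = -81/2;  ∫_0^3 -x^2 dx = -9;  ∫_0^3 8*x dx = 36;
  ∫_0^3 -3 dx = -9.
Sum: -81/2 − 9 + 36 − 9 = -45/2.
So LHS = -45/2.
∫_0^3 v(x) φ(x) dx = ∫_0^3 (-2*x^3 + 4*x^2 + 6*x) dx. Term by term:
  ∫_0^3 -2*x^3 dx = -81/2;  ∫_0^3 4*x^2 dx = 36;  ∫_0^3 6*x dx = 27.
Sum: -81/2 + 36 + 27 = 45/2.
So RHS = -∫_0^3 v(x) φ(x) dx = -45/2.
LHS = RHS, so the identity holds for this test φ.
Moreover u is smooth here and v(x) = u'(x) = 2*x + 2 pointwise, so the identity holds for every test function. Hence v is the weak derivative of u.


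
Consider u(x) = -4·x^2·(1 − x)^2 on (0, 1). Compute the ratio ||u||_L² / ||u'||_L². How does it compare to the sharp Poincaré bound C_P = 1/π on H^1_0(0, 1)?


||u||_L² / ||u'||_L² = sqrt(3)/6 < C_P = 1/π.

u(x) = -4·x^2·(1 − x)^2, so u'(x) = 8*x*(x*(1 - x) - (x - 1)^2).
u(x) = -4·x^2·(1 − x)^2 vanishes at x = 0 and x = 1, so u ∈ H^1_0(0, 1). Differentiate via the product rule and integrate the resulting polynomials term by term.
  ∫_0^1 u² dx = ∫_0^1 (16*x^8 - 64*x^7 + 96*x^6 - 64*x^5 + 16*x^4) dx. Term by term:
    ∫_0^1 16*x^8 dx = 16/9;  ∫_0^1 -64*x^7 dx = -8;  ∫_0^1 96*x^6 dx = 96/7;
    ∫_0^1 -64*x^5 dx = -32/3;  ∫_0^1 16*x^4 dx = 16/5.
  Sum: 16/9 − 8 + 96/7 − 32/3 + 16/5 = 8/315.
  ∫_0^1 (u')² dx = ∫_0^1 (256*x^6 - 768*x^5 + 832*x^4 - 384*x^3 + 64*x^2) dx. Term by term:
    ∫_0^1 256*x^6 dx = 256/7;  ∫_0^1 -768*x^5 dx = -128;  ∫_0^1 832*x^4 dx = 832/5;
    ∫_0^1 -384*x^3 dx = -96;  ∫_0^1 64*x^2 dx = 64/3.
  Sum: 256/7 − 128 + 832/5 − 96 + 64/3 = 32/105.
∫_0^1 u² dx = 8/315, so ||u||_L² = 2*sqrt(70)/105.
∫_0^1 (u')² dx = 32/105, so ||u'||_L² = 4*sqrt(210)/105.
Ratio ||u||_L² / ||u'||_L² = sqrt(3)/6.
Sharp Poincaré constant on H^1_0(0, 1) is C_P = L/π = 1/π, achieved by sin(π·x).
A polynomial bump cannot attain the sharp Poincaré constant (only the first sine eigenfunction does), so the ratio is strictly less than C_P, consistent with ||u||_L² ≤ C_P ||u'||_L².


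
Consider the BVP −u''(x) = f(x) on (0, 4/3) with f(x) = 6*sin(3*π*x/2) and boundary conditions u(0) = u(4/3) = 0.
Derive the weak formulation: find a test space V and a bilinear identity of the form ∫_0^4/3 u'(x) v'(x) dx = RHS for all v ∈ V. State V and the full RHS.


V = H^1_0(0, 4/3) (so v(0) = v(4/3) = 0); weak form: ∫_0^4/3 u'v' dx = ∫_0^4/3 (6*sin(3*π*x/2)) v dx for all v ∈ V.

Multiply both sides by a test function v and integrate from 0 to 4/3:
  ∫_0^4/3 −u''(x) v(x) dx = ∫_0^4/3 f(x) v(x) dx.
Integrate the LHS by parts once:
  ∫_0^4/3 −u'' v dx = −[u'(x) v(x)]_0^4/3 + ∫_0^4/3 u'(x) v'(x) dx.
Thus ∫_0^4/3 u'(x) v'(x) dx = ∫_0^4/3 f(x) v(x) dx + [u'(x) v(x)]_0^4/3.
Choose V so that boundary terms are either known or forced to vanish.
u is Dirichlet: u(0) = u(4/3) = 0. Let V = H^1_0(0, 4/3); then v(0) = v(4/3) = 0, and [u' v]_0^4/3 = 0.
Weak formulation: find u (satisfying any essential BC) such that ∫_0^4/3 u'(x) v'(x) dx = ∫_0^4/3 f v dx for all v ∈ V.
Substituting f(x) = 6*sin(3*π*x/2), the right-hand side is ∫_0^4/3 (6*sin(3*π*x/2)) v dx.


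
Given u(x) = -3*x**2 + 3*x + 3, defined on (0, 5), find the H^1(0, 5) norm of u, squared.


||u||_{H^1}^2 = 7605/2

The H^1 norm (squared) on an interval (0, L) is
  ||u||_{H^1}^2 = ∫_0^L u(x)^2 dx + ∫_0^L u'(x)^2 dx.
Compute u'(x) = 3 - 6*x.
Then u(x)^2 = 9*x**4 - 18*x**3 - 9*x**2 + 18*x + 9 and u'(x)^2 = 36*x**2 - 36*x + 9.
Integrate each monomial from 0 to 5 using ∫_0^5 c·x^n dx = c·5^(n+1)/(n+1):
  ∫_0^5 u(x)^2 dx = ∫_0^5 (9*x^4 - 18*x^3 - 9*x^2 + 18*x + 9) dx. Term by term:
    ∫_0^5 9*x^4 dx = 5625;  ∫_0^5 -18*x^3 dx = -5625/2;  ∫_0^5 -9*x^2 dx = -375;
    ∫_0^5 18*x dx = 225;  ∫_0^5 9 dx = 45.
  Sum: 5625 − 5625/2 − 375 + 225 + 45 = 5415/2.
  ∫_0^5 u'(x)^2 dx = ∫_0^5 (36*x^2 - 36*x + 9) dx. Term by term:
    ∫_0^5 36*x^2 dx = 1500;  ∫_0^5 -36*x dx = -450;  ∫_0^5 9 dx = 45.
  Sum: 1500 − 450 + 45 = 1095.
Adding: ||u||_{H^1}^2 = 5415/2 + 1095 = 7605/2.


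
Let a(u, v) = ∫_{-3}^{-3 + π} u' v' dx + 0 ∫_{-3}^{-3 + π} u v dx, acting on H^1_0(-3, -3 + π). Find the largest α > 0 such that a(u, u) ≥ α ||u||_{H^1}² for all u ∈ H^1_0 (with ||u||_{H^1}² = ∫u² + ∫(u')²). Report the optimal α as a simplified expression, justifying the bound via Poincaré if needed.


α = 1/2

Coercivity of a(·,·) on H^1_0(-3, -3 + π) means a(u, u) ≥ α ||u||_{H^1}² for every u ∈ H^1_0.
The interval has length L = π, and Poincaré/coercivity depend only on L. Here a(u, u) = ∫(u')² + (0)·∫u².
Here c = 0, so a(u,u) = ∫(u')² alone. The condition a(u,u) ≥ α||u||_{H^1}² reads (1−α)∫(u')² ≥ (α−c)∫u². Any admissible α is ≤ 1 (rapidly oscillating u have ∫u²/∫(u')² → 0), and α = 1 would force 0 ≥ (1−c)∫u², impossible since c < 1; so 1−α > 0. By the sharp Poincaré inequality on H^1_0 of an interval of length L, ∫(u')² ≥ (π/L)²∫u² with equality for the first sine mode sin(π(x−x₀)/L) (x₀ the left endpoint), so the inequality holds for all u iff (1−α)(π/L)² ≥ α − c, i.e. α ≤ ((π/L)² + c)/((π/L)² + 1) = (1 + c(L/π)²)/(1 + (L/π)²). (Direct route, valid since c ≤ 0: Poincaré gives c∫u² ≥ c(L/π)²∫(u')², so a(u,u) ≥ (1 + c(L/π)²)∫(u')², while ||u||_{H^1}² ≤ (1 + (L/π)²)∫(u')²; dividing yields the same α.) With (π/L)² = 1 and c = 0, the largest admissible constant is α = ((π/L)² + c)/((π/L)² + 1).
Simplifying, α = 1/2.


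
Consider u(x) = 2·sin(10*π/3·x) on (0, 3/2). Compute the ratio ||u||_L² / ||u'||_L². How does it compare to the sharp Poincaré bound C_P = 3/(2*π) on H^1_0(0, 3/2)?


||u||_L² / ||u'||_L² = 3/(10*π) < C_P = 3/(2*π).

u(x) = 2·sin(10*π/3·x), so u'(x) = 20*π*cos(10*π*x/3)/3.
Writing u(x) = A·sin(kπx/L) with A = 2 and k = 5, use ∫_0^L sin²(kπx/L) dx = L/2 and ∫_0^L cos²(kπx/L) dx = L/2.
u² = 4·sin²(10*π/3·x) and (u')² = 400*π^2/9·cos²(10*π/3·x), and each of sin², cos² integrates to L/2 = 3/4 over (0, 3/2).
∫_0^3/2 u² dx = 3, so ||u||_L² = sqrt(3).
∫_0^3/2 (u')² dx = 100*π^2/3, so ||u'||_L² = 10*sqrt(3)*π/3.
Ratio ||u||_L² / ||u'||_L² = 3/(10*π).
Sharp Poincaré constant on H^1_0(0, 3/2) is C_P = L/π = 3/(2*π), achieved by sin(2*π/3·x).
This is the k = 5 harmonic; the ratio L/(kπ) is strictly less than C_P = L/π, consistent with the sharp inequality ||u||_L² ≤ C_P ||u'||_L².


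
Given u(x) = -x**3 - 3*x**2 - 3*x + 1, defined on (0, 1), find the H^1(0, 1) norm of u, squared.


||u||_{H^1}^2 = 2203/35

The H^1 norm (squared) on an interval (0, L) is
  ||u||_{H^1}^2 = ∫_0^L u(x)^2 dx + ∫_0^L u'(x)^2 dx.
Compute u'(x) = -3*x**2 - 6*x - 3.
Then u(x)^2 = x**6 + 6*x**5 + 15*x**4 + 16*x**3 + 3*x**2 - 6*x + 1 and u'(x)^2 = 9*x**4 + 36*x**3 + 54*x**2 + 36*x + 9.
Integrate each monomial from 0 to 1 using ∫_0^1 c·x^n dx = c·1^(n+1)/(n+1):
  ∫_0^1 u(x)^2 dx = ∫_0^1 (x^6 + 6*x^5 + 15*x^4 + 16*x^3 + 3*x^2 - 6*x + 1) dx. Term by term:
    ∫_0^1 x^6 dx = 1/7;  ∫_0^1 6*x^5 dx = 1;  ∫_0^1 15*x^4 dx = 3;
    ∫_0^1 16*x^3 dx = 4;  ∫_0^1 3*x^2 dx = 1;  ∫_0^1 -6*x dx = -3;
    ∫_0^1 1 dx = 1.
  Sum: 1/7 + 1 + 3 + 4 + 1 − 3 + 1 = 50/7.
  ∫_0^1 u'(x)^2 dx = ∫_0^1 (9*x^4 + 36*x^3 + 54*x^2 + 36*x + 9) dx. Term by term:
    ∫_0^1 9*x^4 dx = 9/5;  ∫_0^1 36*x^3 dx = 9;  ∫_0^1 54*x^2 dx = 18;
    ∫_0^1 36*x dx = 18;  ∫_0^1 9 dx = 9.
  Sum: 9/5 + 9 + 18 + 18 + 9 = 279/5.
Adding: ||u||_{H^1}^2 = 50/7 + 279/5 = 2203/35.


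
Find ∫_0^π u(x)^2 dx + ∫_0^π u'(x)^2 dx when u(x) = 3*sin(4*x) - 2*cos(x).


||u||_{H^1(0,π)}^2 = -64/5 + 161*π/2

u'(x) = 2*sin(x) + 12*cos(4*x).
Expand u² and (u')² and integrate term by term on (0, π), using: for integers n ≥ 1, ∫_0^π sin²(nx) dx = ∫_0^π cos²(nx) dx = π/2; for n ≠ n', ∫_0^π sin(nx)sin(n'x) dx = ∫_0^π cos(nx)cos(n'x) dx = 0; and by product-to-sum, ∫_0^π sin(nx)cos(n'x) dx = ½∫_0^π [sin((n+n')x) + sin((n−n')x)] dx, which is 0 when n+n' is even and 2n/(n²−n'²) when n+n' is odd (it need not vanish on (0, π)).
  u² squared terms: (-2)²·∫cos(x)² dx = 4·π/2 = 2*π;  (3)²·∫sin(4x)² dx = 9·π/2 = 9*π/2.
  u² cross terms: 2·(-2)·(3)·∫cos(x)·sin(4x) dx = -12·(8/15) = -32/5.
  So ∫_0^π u² dx = 2*π + 9*π/2 − 32/5 = -32/5 + 13*π/2.
  (u')² squared terms: (2)²·∫sin(x)² dx = 4·π/2 = 2*π;  (12)²·∫cos(4x)² dx = 144·π/2 = 72*π.
  (u')² cross terms: 2·(2)·(12)·∫sin(x)·cos(4x) dx = 48·(-2/15) = -32/5.
  So ∫_0^π (u')² dx = 2*π + 72*π − 32/5 = -32/5 + 74*π.
||u||_{H^1}^2 = (-32/5 + 13*π/2) + (-32/5 + 74*π) = -64/5 + 161*π/2.


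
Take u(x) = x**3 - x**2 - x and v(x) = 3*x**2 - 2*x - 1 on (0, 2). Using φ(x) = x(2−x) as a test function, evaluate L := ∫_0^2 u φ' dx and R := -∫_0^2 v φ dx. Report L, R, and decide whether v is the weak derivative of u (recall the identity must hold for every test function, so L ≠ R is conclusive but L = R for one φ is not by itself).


LHS = -4/5, RHS = -4/5. Yes, v = u' weakly.

u(x) = x**3 - x**2 - x, classical derivative u'(x) = 3*x**2 - 2*x - 1.
φ(x) = x(2−x), so φ'(x) = 2 - 2*x.
Note φ(0) = φ(2) = 0, so the boundary term u·φ vanishes.
LHS = ∫_0^2 u(x) φ'(x) dx = ∫_0^2 (-2*x^4 + 4*x^3 - 2*x) dx. Term by term:
  ∫_0^2 -2*x^4 dx = -64/5;  ∫_0^2 4*x^3 dx = 16;  ∫_0^2 -2*x dx = -4.
Sum: -64/5 + 16 − 4 = -4/5.
So LHS = -4/5.
∫_0^2 v(x) φ(x) dx = ∫_0^2 (-3*x^4 + 8*x^3 - 3*x^2 - 2*x) dx. Term by term:
  ∫_0^2 -3*x^4 dx = -96/5;  ∫_0^2 8*x^3 dx = 32;  ∫_0^2 -3*x^2 dx = -8;
  ∫_0^2 -2*x dx = -4.
Sum: -96/5 + 32 − 8 − 4 = 4/5.
So RHS = -∫_0^2 v(x) φ(x) dx = -4/5.
LHS = RHS, so the identity holds for this test φ.
Moreover u is smooth here and v(x) = u'(x) = 3*x**2 - 2*x - 1 pointwise, so the identity holds for every test function. Hence v is the weak derivative of u.


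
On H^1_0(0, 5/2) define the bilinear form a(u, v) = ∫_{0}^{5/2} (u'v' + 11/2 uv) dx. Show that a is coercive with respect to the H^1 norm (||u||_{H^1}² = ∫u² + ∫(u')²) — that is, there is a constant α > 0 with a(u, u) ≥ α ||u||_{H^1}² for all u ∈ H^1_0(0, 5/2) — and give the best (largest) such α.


α = 1

Coercivity of a(·,·) on H^1_0(0, 5/2) means a(u, u) ≥ α ||u||_{H^1}² for every u ∈ H^1_0.
The interval has length L = 5/2, and Poincaré/coercivity depend only on L. Here a(u, u) = ∫(u')² + (11/2)·∫u².
Here c = 11/2 ≥ 1, so a(u,u) = ∫(u')² + c∫u² ≥ ∫(u')² + ∫u² = ||u||_{H^1}², i.e. α = 1 works. No larger α is possible: a(u,u) ≥ α||u||_{H^1}² means (1−α)∫(u')² ≥ (α−c)∫u², and for the modes u_n = sin(nπ(x−x₀)/L) (x₀ the left endpoint) one has ∫u_n²/∫(u_n')² = (L/(nπ))² → 0, so a(u_n,u_n)/||u_n||_{H^1}² → 1. Hence the optimal constant is α = 1.
Therefore α = 1.


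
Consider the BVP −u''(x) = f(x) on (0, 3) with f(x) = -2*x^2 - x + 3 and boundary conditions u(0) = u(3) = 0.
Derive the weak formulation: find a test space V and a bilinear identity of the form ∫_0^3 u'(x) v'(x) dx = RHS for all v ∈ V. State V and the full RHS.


V = H^1_0(0, 3) (so v(0) = v(3) = 0); weak form: ∫_0^3 u'v' dx = ∫_0^3 (-2*x^2 - x + 3) v dx for all v ∈ V.

Multiply both sides by a test function v and integrate from 0 to 3:
  ∫_0^3 −u''(x) v(x) dx = ∫_0^3 f(x) v(x) dx.
Integrate the LHS by parts once:
  ∫_0^3 −u'' v dx = −[u'(x) v(x)]_0^3 + ∫_0^3 u'(x) v'(x) dx.
Thus ∫_0^3 u'(x) v'(x) dx = ∫_0^3 f(x) v(x) dx + [u'(x) v(x)]_0^3.
Choose V so that boundary terms are either known or forced to vanish.
u is Dirichlet: u(0) = u(3) = 0. Let V = H^1_0(0, 3); then v(0) = v(3) = 0, and [u' v]_0^3 = 0.
Weak formulation: find u (satisfying any essential BC) such that ∫_0^3 u'(x) v'(x) dx = ∫_0^3 f v dx for all v ∈ V.
Substituting f(x) = -2*x^2 - x + 3, the right-hand side is ∫_0^3 (-2*x^2 - x + 3) v dx.


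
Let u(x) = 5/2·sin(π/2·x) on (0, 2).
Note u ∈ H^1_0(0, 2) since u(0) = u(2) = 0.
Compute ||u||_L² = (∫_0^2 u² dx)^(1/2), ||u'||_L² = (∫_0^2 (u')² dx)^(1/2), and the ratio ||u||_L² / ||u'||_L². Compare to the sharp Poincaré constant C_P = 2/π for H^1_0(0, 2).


||u||_L² / ||u'||_L² = 2/π = C_P.

u(x) = 5/2·sin(π/2·x), so u'(x) = 5*π*cos(π*x/2)/4.
Writing u(x) = A·sin(kπx/L) with A = 5/2 and k = 1, use ∫_0^L sin²(kπx/L) dx = L/2 and ∫_0^L cos²(kπx/L) dx = L/2.
u² = 25/4·sin²(π/2·x) and (u')² = 25*π^2/16·cos²(π/2·x), and each of sin², cos² integrates to L/2 = 1 over (0, 2).
∫_0^2 u² dx = 25/4, so ||u||_L² = 5/2.
∫_0^2 (u')² dx = 25*π^2/16, so ||u'||_L² = 5*π/4.
Ratio ||u||_L² / ||u'||_L² = 2/π.
Sharp Poincaré constant on H^1_0(0, 2) is C_P = L/π = 2/π, achieved by sin(π/2·x).
This is the k = 1 eigenfunction (up to amplitude), so the ratio equals the sharp Poincaré constant exactly.


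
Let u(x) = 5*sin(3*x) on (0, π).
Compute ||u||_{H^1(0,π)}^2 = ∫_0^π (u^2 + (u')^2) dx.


||u||_{H^1(0,π)}^2 = 125*π

u'(x) = 15*cos(3*x).
Expand u² and (u')² and integrate term by term on (0, π), using: for integers n ≥ 1, ∫_0^π sin²(nx) dx = ∫_0^π cos²(nx) dx = π/2; for n ≠ n', ∫_0^π sin(nx)sin(n'x) dx = ∫_0^π cos(nx)cos(n'x) dx = 0; and by product-to-sum, ∫_0^π sin(nx)cos(n'x) dx = ½∫_0^π [sin((n+n')x) + sin((n−n')x)] dx, which is 0 when n+n' is even and 2n/(n²−n'²) when n+n' is odd (it need not vanish on (0, π)).
  u² squared terms: (5)²·∫sin(3x)² dx = 25·π/2 = 25*π/2.
  So ∫_0^π u² dx = 25*π/2.
  (u')² squared terms: (15)²·∫cos(3x)² dx = 225·π/2 = 225*π/2.
  So ∫_0^π (u')² dx = 225*π/2.
||u||_{H^1}^2 = (25*π/2) + (225*π/2) = 125*π.


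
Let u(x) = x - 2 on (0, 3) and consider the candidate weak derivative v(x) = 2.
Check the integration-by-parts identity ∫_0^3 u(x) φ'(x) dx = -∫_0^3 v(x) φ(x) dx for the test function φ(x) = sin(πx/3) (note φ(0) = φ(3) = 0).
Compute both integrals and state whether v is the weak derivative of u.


LHS = -6/π, RHS = -12/π. No, v is not the weak derivative of u.

u(x) = x - 2, classical derivative u'(x) = 1.
φ(x) = sin(πx/3), so φ'(x) = π*cos(π*x/3)/3.
Note φ(0) = φ(3) = 0, so the boundary term u·φ vanishes.
LHS = ∫_0^3 u(x) φ'(x) dx = ∫_0^3 (π*x*cos(π*x/3)/3 - 2*π*cos(π*x/3)/3) dx. Term by term:
  ∫_0^3 -2*π*cos(π*x/3)/3 dx = 0;  ∫_0^3 π*x*cos(π*x/3)/3 dx = -6/π.
Sum: 0 − 6/π = -6/π.
So LHS = -6/π.
∫_0^3 v(x) φ(x) dx = ∫_0^3 (2*sin(π*x/3)) dx. Term by term:
  ∫_0^3 2*sin(π*x/3) dx = 12/π.
So RHS = -∫_0^3 v(x) φ(x) dx = -12/π.
LHS − RHS = 6/π ≠ 0, so the identity fails.
(For a valid weak derivative the identity must hold for EVERY test function, in particular this one. The failure shows v is NOT the weak derivative of u.)
Correct weak derivative would be u'(x) = 1.


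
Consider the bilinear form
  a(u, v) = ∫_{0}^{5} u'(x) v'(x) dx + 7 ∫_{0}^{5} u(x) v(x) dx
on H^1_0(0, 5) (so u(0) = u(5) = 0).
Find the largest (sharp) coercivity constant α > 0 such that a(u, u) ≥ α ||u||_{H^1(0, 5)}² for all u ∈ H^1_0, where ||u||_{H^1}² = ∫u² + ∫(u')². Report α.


α = 1

Coercivity of a(·,·) on H^1_0(0, 5) means a(u, u) ≥ α ||u||_{H^1}² for every u ∈ H^1_0.
The interval has length L = 5, and Poincaré/coercivity depend only on L. Here a(u, u) = ∫(u')² + (7)·∫u².
Here c = 7 ≥ 1, so a(u,u) = ∫(u')² + c∫u² ≥ ∫(u')² + ∫u² = ||u||_{H^1}², i.e. α = 1 works. No larger α is possible: a(u,u) ≥ α||u||_{H^1}² means (1−α)∫(u')² ≥ (α−c)∫u², and for the modes u_n = sin(nπ(x−x₀)/L) (x₀ the left endpoint) one has ∫u_n²/∫(u_n')² = (L/(nπ))² → 0, so a(u_n,u_n)/||u_n||_{H^1}² → 1. Hence the optimal constant is α = 1.
Therefore α = 1.


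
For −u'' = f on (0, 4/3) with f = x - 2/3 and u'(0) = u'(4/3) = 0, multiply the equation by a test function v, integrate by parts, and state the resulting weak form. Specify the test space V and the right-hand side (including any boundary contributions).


V = H^1(0, 4/3) (no boundary constraint on v; u is determined up to an additive constant); weak form: ∫_0^4/3 u'v' dx = ∫_0^4/3 (x - 2/3) v dx for all v ∈ V.

Multiply both sides by a test function v and integrate from 0 to 4/3:
  ∫_0^4/3 −u''(x) v(x) dx = ∫_0^4/3 f(x) v(x) dx.
Integrate the LHS by parts once:
  ∫_0^4/3 −u'' v dx = −[u'(x) v(x)]_0^4/3 + ∫_0^4/3 u'(x) v'(x) dx.
Thus ∫_0^4/3 u'(x) v'(x) dx = ∫_0^4/3 f(x) v(x) dx + [u'(x) v(x)]_0^4/3.
Choose V so that boundary terms are either known or forced to vanish.
u has homogeneous Neumann: u'(0) = u'(4/3) = 0. So [u' v]_0^4/3 = 0·v(4/3) − 0·v(0) = 0 for any v; take V = H^1(0, 4/3).
Weak formulation: find u (satisfying any essential BC) such that ∫_0^4/3 u'(x) v'(x) dx = ∫_0^4/3 f v dx for all v ∈ V (homogeneous Neumann, so boundary terms vanish).
Substituting f(x) = x - 2/3, the right-hand side is ∫_0^4/3 (x - 2/3) v dx.
Compatibility check (pure Neumann): taking v ≡ 1 ∈ V gives 0 = ∫_0^4/3 f dx + (0) − (0), i.e. ∫_0^4/3 f dx must equal u'(0) − u'(4/3) = 0. Indeed ∫_0^4/3 (x - 2/3) dx = 0, so the data are compatible. The solution is then unique only up to an additive constant (fix it e.g. by requiring ∫_0^4/3 u dx = 0).


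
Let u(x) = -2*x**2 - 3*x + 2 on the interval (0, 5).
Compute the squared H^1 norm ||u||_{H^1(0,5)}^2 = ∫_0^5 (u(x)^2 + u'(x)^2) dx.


||u||_{H^1}^2 = 15895/3

The H^1 norm (squared) on an interval (0, L) is
  ||u||_{H^1}^2 = ∫_0^L u(x)^2 dx + ∫_0^L u'(x)^2 dx.
Compute u'(x) = -4*x - 3.
Then u(x)^2 = 4*x**4 + 12*x**3 + x**2 - 12*x + 4 and u'(x)^2 = 16*x**2 + 24*x + 9.
Integrate each monomial from 0 to 5 using ∫_0^5 c·x^n dx = c·5^(n+1)/(n+1):
  ∫_0^5 u(x)^2 dx = ∫_0^5 (4*x^4 + 12*x^3 + x^2 - 12*x + 4) dx. Term by term:
    ∫_0^5 4*x^4 dx = 2500;  ∫_0^5 12*x^3 dx = 1875;  ∫_0^5 x^2 dx = 125/3;
    ∫_0^5 -12*x dx = -150;  ∫_0^5 4 dx = 20.
  Sum: 2500 + 1875 + 125/3 − 150 + 20 = 12860/3.
  ∫_0^5 u'(x)^2 dx = ∫_0^5 (16*x^2 + 24*x + 9) dx. Term by term:
    ∫_0^5 16*x^2 dx = 2000/3;  ∫_0^5 24*x dx = 300;  ∫_0^5 9 dx = 45.
  Sum: 2000/3 + 300 + 45 = 3035/3.
Adding: ||u||_{H^1}^2 = 12860/3 + 3035/3 = 15895/3.


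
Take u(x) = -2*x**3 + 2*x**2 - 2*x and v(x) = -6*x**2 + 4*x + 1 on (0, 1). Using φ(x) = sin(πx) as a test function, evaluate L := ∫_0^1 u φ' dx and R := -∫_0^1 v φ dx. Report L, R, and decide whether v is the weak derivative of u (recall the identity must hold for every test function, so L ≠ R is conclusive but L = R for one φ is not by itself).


LHS = -24/π^3 + 6/π, RHS = -24/π^3. No, v is not the weak derivative of u.

u(x) = -2*x**3 + 2*x**2 - 2*x, classical derivative u'(x) = -6*x**2 + 4*x - 2.
φ(x) = sin(πx), so φ'(x) = π*cos(π*x).
Note φ(0) = φ(1) = 0, so the boundary term u·φ vanishes.
LHS = ∫_0^1 u(x) φ'(x) dx = ∫_0^1 (-2*π*x^3*cos(π*x) + 2*π*x^2*cos(π*x) - 2*π*x*cos(π*x)) dx. Term by term:
  ∫_0^1 -2*π*x*cos(π*x) dx = 4/π;  ∫_0^1 -2*π*x^3*cos(π*x) dx = -24/π^3 + 6/π;  ∫_0^1 2*π*x^2*cos(π*x) dx = -4/π.
Sum: 4/π + -24/π^3 + 6/π − 4/π = -24/π^3 + 6/π.
So LHS = -24/π^3 + 6/π.
∫_0^1 v(x) φ(x) dx = ∫_0^1 (-6*x^2*sin(π*x) + 4*x*sin(π*x) + sin(π*x)) dx. Term by term:
  ∫_0^1 -6*x^2*sin(π*x) dx = -6/π + 24/π^3;  ∫_0^1 4*x*sin(π*x) dx = 4/π;  ∫_0^1 sin(π*x) dx = 2/π.
Sum: -6/π + 24/π^3 + 4/π + 2/π = 24/π^3.
So RHS = -∫_0^1 v(x) φ(x) dx = -24/π^3.
LHS − RHS = 6/π ≠ 0, so the identity fails.
(For a valid weak derivative the identity must hold for EVERY test function, in particular this one. The failure shows v is NOT the weak derivative of u.)
Correct weak derivative would be u'(x) = -6*x**2 + 4*x - 2.


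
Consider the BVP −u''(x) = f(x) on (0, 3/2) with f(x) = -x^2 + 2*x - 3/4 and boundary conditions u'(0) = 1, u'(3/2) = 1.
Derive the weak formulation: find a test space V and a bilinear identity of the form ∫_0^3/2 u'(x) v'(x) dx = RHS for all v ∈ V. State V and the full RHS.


V = H^1(0, 3/2) (v unrestricted at boundary; u is determined up to an additive constant); weak form: ∫_0^3/2 u'v' dx = ∫_0^3/2 (-x^2 + 2*x - 3/4) v dx + v(3/2) − v(0) for all v ∈ V.

Multiply both sides by a test function v and integrate from 0 to 3/2:
  ∫_0^3/2 −u''(x) v(x) dx = ∫_0^3/2 f(x) v(x) dx.
Integrate the LHS by parts once:
  ∫_0^3/2 −u'' v dx = −[u'(x) v(x)]_0^3/2 + ∫_0^3/2 u'(x) v'(x) dx.
Thus ∫_0^3/2 u'(x) v'(x) dx = ∫_0^3/2 f(x) v(x) dx + [u'(x) v(x)]_0^3/2.
Choose V so that boundary terms are either known or forced to vanish.
u has inhomogeneous Neumann u'(0) = 1, u'(3/2) = 1. [u' v]_0^3/2 = (1)·v(3/2) − (1)·v(0) = v(3/2) − v(0). Take V = H^1(0, 3/2); boundary term becomes part of RHS.
Weak formulation: find u (satisfying any essential BC) such that ∫_0^3/2 u'(x) v'(x) dx = ∫_0^3/2 f v dx + v(3/2) − v(0) for all v ∈ V (Neumann data are natural BCs: they enter the RHS as boundary terms).
Substituting f(x) = -x^2 + 2*x - 3/4, the right-hand side is ∫_0^3/2 (-x^2 + 2*x - 3/4) v dx + v(3/2) − v(0).
Compatibility check (pure Neumann): taking v ≡ 1 ∈ V gives 0 = ∫_0^3/2 f dx + (1) − (1), i.e. ∫_0^3/2 f dx must equal u'(0) − u'(3/2) = 0. Indeed ∫_0^3/2 (-x^2 + 2*x - 3/4) dx = 0, so the data are compatible. The solution is then unique only up to an additive constant (fix it e.g. by requiring ∫_0^3/2 u dx = 0).


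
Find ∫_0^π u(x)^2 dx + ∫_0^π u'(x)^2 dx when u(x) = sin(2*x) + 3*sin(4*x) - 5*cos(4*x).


||u||_{H^1(0,π)}^2 = 583*π/2

u'(x) = 20*sin(4*x) + 2*cos(2*x) + 12*cos(4*x).
Expand u² and (u')² and integrate term by term on (0, π), using: for integers n ≥ 1, ∫_0^π sin²(nx) dx = ∫_0^π cos²(nx) dx = π/2; for n ≠ n', ∫_0^π sin(nx)sin(n'x) dx = ∫_0^π cos(nx)cos(n'x) dx = 0; and by product-to-sum, ∫_0^π sin(nx)cos(n'x) dx = ½∫_0^π [sin((n+n')x) + sin((n−n')x)] dx, which is 0 when n+n' is even and 2n/(n²−n'²) when n+n' is odd (it need not vanish on (0, π)).
  u² squared terms: (-5)²·∫cos(4x)² dx = 25·π/2 = 25*π/2;  (3)²·∫sin(4x)² dx = 9·π/2 = 9*π/2;  (1)²·∫sin(2x)² dx = 1·π/2 = π/2.
  u² cross terms: 2·(-5)·(3)·∫cos(4x)·sin(4x) dx = -30·(0) = 0;  2·(-5)·(1)·∫cos(4x)·sin(2x) dx = -10·(0) = 0;  2·(3)·(1)·∫sin(4x)·sin(2x) dx = 6·(0) = 0.
  So ∫_0^π u² dx = 25*π/2 + 9*π/2 + π/2 + 0 + 0 + 0 = 35*π/2.
  (u')² squared terms: (2)²·∫cos(2x)² dx = 4·π/2 = 2*π;  (12)²·∫cos(4x)² dx = 144·π/2 = 72*π;  (20)²·∫sin(4x)² dx = 400·π/2 = 200*π.
  (u')² cross terms: 2·(2)·(12)·∫cos(2x)·cos(4x) dx = 48·(0) = 0;  2·(2)·(20)·∫cos(2x)·sin(4x) dx = 80·(0) = 0;  2·(12)·(20)·∫cos(4x)·sin(4x) dx = 480·(0) = 0.
  So ∫_0^π (u')² dx = 2*π + 72*π + 200*π + 0 + 0 + 0 = 274*π.
||u||_{H^1}^2 = (35*π/2) + (274*π) = 583*π/2.


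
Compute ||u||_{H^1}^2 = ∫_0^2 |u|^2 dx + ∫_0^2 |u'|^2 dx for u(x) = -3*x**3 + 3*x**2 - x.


||u||_{H^1}^2 = 26842/105

The H^1 norm (squared) on an interval (0, L) is
  ||u||_{H^1}^2 = ∫_0^L u(x)^2 dx + ∫_0^L u'(x)^2 dx.
Compute u'(x) = -9*x**2 + 6*x - 1.
Then u(x)^2 = 9*x**6 - 18*x**5 + 15*x**4 - 6*x**3 + x**2 and u'(x)^2 = 81*x**4 - 108*x**3 + 54*x**2 - 12*x + 1.
Integrate each monomial from 0 to 2 using ∫_0^2 c·x^n dx = c·2^(n+1)/(n+1):
  ∫_0^2 u(x)^2 dx = ∫_0^2 (9*x^6 - 18*x^5 + 15*x^4 - 6*x^3 + x^2) dx. Term by term:
    ∫_0^2 9*x^6 dx = 1152/7;  ∫_0^2 -18*x^5 dx = -192;  ∫_0^2 15*x^4 dx = 96;
    ∫_0^2 -6*x^3 dx = -24;  ∫_0^2 x^2 dx = 8/3.
  Sum: 1152/7 − 192 + 96 − 24 + 8/3 = 992/21.
  ∫_0^2 u'(x)^2 dx = ∫_0^2 (81*x^4 - 108*x^3 + 54*x^2 - 12*x + 1) dx. Term by term:
    ∫_0^2 81*x^4 dx = 2592/5;  ∫_0^2 -108*x^3 dx = -432;  ∫_0^2 54*x^2 dx = 144;
    ∫_0^2 -12*x dx = -24;  ∫_0^2 1 dx = 2.
  Sum: 2592/5 − 432 + 144 − 24 + 2 = 1042/5.
Adding: ||u||_{H^1}^2 = 992/21 + 1042/5 = 26842/105.


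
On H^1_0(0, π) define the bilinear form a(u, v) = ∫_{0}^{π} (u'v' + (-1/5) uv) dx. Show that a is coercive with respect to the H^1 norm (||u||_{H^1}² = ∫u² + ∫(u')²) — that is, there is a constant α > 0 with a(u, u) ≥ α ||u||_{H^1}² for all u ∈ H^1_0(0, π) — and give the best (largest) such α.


α = 2/5

Coercivity of a(·,·) on H^1_0(0, π) means a(u, u) ≥ α ||u||_{H^1}² for every u ∈ H^1_0.
The interval has length L = π, and Poincaré/coercivity depend only on L. Here a(u, u) = ∫(u')² + (-1/5)·∫u².
Here c = -1/5 < 0 with |c| < (π/L)² = 1, so coercivity still holds. The condition a(u,u) ≥ α||u||_{H^1}² reads (1−α)∫(u')² ≥ (α−c)∫u². Any admissible α is ≤ 1 (rapidly oscillating u have ∫u²/∫(u')² → 0), and α = 1 would force 0 ≥ (1−c)∫u², impossible since c < 1; so 1−α > 0. By the sharp Poincaré inequality on H^1_0 of an interval of length L, ∫(u')² ≥ (π/L)²∫u² with equality for the first sine mode sin(π(x−x₀)/L) (x₀ the left endpoint), so the inequality holds for all u iff (1−α)(π/L)² ≥ α − c, i.e. α ≤ ((π/L)² + c)/((π/L)² + 1) = (1 + c(L/π)²)/(1 + (L/π)²). (Direct route, valid since c ≤ 0: Poincaré gives c∫u² ≥ c(L/π)²∫(u')², so a(u,u) ≥ (1 + c(L/π)²)∫(u')², while ||u||_{H^1}² ≤ (1 + (L/π)²)∫(u')²; dividing yields the same α.) With (π/L)² = 1 and c = -1/5, the largest admissible constant is α = ((π/L)² + c)/((π/L)² + 1).
Simplifying, α = 2/5.


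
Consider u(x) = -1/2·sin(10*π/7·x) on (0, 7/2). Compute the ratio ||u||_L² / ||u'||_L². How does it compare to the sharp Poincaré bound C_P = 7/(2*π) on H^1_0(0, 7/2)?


||u||_L² / ||u'||_L² = 7/(10*π) < C_P = 7/(2*π).

u(x) = -1/2·sin(10*π/7·x), so u'(x) = -5*π*cos(10*π*x/7)/7.
Writing u(x) = A·sin(kπx/L) with A = -1/2 and k = 5, use ∫_0^L sin²(kπx/L) dx = L/2 and ∫_0^L cos²(kπx/L) dx = L/2.
u² = 1/4·sin²(10*π/7·x) and (u')² = 25*π^2/49·cos²(10*π/7·x), and each of sin², cos² integrates to L/2 = 7/4 over (0, 7/2).
∫_0^7/2 u² dx = 7/16, so ||u||_L² = sqrt(7)/4.
∫_0^7/2 (u')² dx = 25*π^2/28, so ||u'||_L² = 5*sqrt(7)*π/14.
Ratio ||u||_L² / ||u'||_L² = 7/(10*π).
Sharp Poincaré constant on H^1_0(0, 7/2) is C_P = L/π = 7/(2*π), achieved by sin(2*π/7·x).
This is the k = 5 harmonic; the ratio L/(kπ) is strictly less than C_P = L/π, consistent with the sharp inequality ||u||_L² ≤ C_P ||u'||_L².


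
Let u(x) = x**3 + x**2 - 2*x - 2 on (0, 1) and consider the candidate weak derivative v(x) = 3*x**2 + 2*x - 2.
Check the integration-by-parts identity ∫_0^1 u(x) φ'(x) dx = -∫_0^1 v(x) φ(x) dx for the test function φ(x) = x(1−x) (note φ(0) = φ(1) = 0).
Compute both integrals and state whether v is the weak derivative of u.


LHS = 1/60, RHS = 1/60. Yes, v = u' weakly.

u(x) = x**3 + x**2 - 2*x - 2, classical derivative u'(x) = 3*x**2 + 2*x - 2.
φ(x) = x(1−x), so φ'(x) = 1 - 2*x.
Note φ(0) = φ(1) = 0, so the boundary term u·φ vanishes.
LHS = ∫_0^1 u(x) φ'(x) dx = ∫_0^1 (-2*x^4 - x^3 + 5*x^2 + 2*x - 2) dx. Term by term:
  ∫_0^1 -2*x^4 dx = -2/5;  ∫_0^1 -x^3 dx = -1/4;  ∫_0^1 5*x^2 dx = 5/3;
  ∫_0^1 2*x dx = 1;  ∫_0^1 -2 dx = -2.
Sum: -2/5 − 1/4 + 5/3 + 1 − 2 = 1/60.
So LHS = 1/60.
∫_0^1 v(x) φ(x) dx = ∫_0^1 (-3*x^4 + x^3 + 4*x^2 - 2*x) dx. Term by term:
  ∫_0^1 -3*x^4 dx = -3/5;  ∫_0^1 x^3 dx = 1/4;  ∫_0^1 4*x^2 dx = 4/3;
  ∫_0^1 -2*x dx = -1.
Sum: -3/5 + 1/4 + 4/3 − 1 = -1/60.
So RHS = -∫_0^1 v(x) φ(x) dx = 1/60.
LHS = RHS, so the identity holds for this test φ.
Moreover u is smooth here and v(x) = u'(x) = 3*x**2 + 2*x - 2 pointwise, so the identity holds for every test function. Hence v is the weak derivative of u.


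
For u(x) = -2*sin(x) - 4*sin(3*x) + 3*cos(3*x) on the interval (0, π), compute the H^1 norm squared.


||u||_{H^1(0,π)}^2 = 129*π

u'(x) = -9*sin(3*x) - 2*cos(x) - 12*cos(3*x).
Expand u² and (u')² and integrate term by term on (0, π), using: for integers n ≥ 1, ∫_0^π sin²(nx) dx = ∫_0^π cos²(nx) dx = π/2; for n ≠ n', ∫_0^π sin(nx)sin(n'x) dx = ∫_0^π cos(nx)cos(n'x) dx = 0; and by product-to-sum, ∫_0^π sin(nx)cos(n'x) dx = ½∫_0^π [sin((n+n')x) + sin((n−n')x)] dx, which is 0 when n+n' is even and 2n/(n²−n'²) when n+n' is odd (it need not vanish on (0, π)).
  u² squared terms: (-4)²·∫sin(3x)² dx = 16·π/2 = 8*π;  (-2)²·∫sin(x)² dx = 4·π/2 = 2*π;  (3)²·∫cos(3x)² dx = 9·π/2 = 9*π/2.
  u² cross terms: 2·(-4)·(-2)·∫sin(3x)·sin(x) dx = 16·(0) = 0;  2·(-4)·(3)·∫sin(3x)·cos(3x) dx = -24·(0) = 0;  2·(-2)·(3)·∫sin(x)·cos(3x) dx = -12·(0) = 0.
  So ∫_0^π u² dx = 8*π + 2*π + 9*π/2 + 0 + 0 + 0 = 29*π/2.
  (u')² squared terms: (-12)²·∫cos(3x)² dx = 144·π/2 = 72*π;  (-9)²·∫sin(3x)² dx = 81·π/2 = 81*π/2;  (-2)²·∫cos(x)² dx = 4·π/2 = 2*π.
  (u')² cross terms: 2·(-12)·(-9)·∫cos(3x)·sin(3x) dx = 216·(0) = 0;  2·(-12)·(-2)·∫cos(3x)·cos(x) dx = 48·(0) = 0;  2·(-9)·(-2)·∫sin(3x)·cos(x) dx = 36·(0) = 0.
  So ∫_0^π (u')² dx = 72*π + 81*π/2 + 2*π + 0 + 0 + 0 = 229*π/2.
||u||_{H^1}^2 = (29*π/2) + (229*π/2) = 129*π.


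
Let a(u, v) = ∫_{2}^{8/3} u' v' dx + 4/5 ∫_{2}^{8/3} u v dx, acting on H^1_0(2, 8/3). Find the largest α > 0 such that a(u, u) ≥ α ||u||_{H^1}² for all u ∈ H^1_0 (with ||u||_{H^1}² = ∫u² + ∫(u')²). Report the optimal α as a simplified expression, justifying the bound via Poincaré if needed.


α = (16 + 45*π^2)/(5*(4 + 9*π^2))

Coercivity of a(·,·) on H^1_0(2, 8/3) means a(u, u) ≥ α ||u||_{H^1}² for every u ∈ H^1_0.
The interval has length L = 2/3, and Poincaré/coercivity depend only on L. Here a(u, u) = ∫(u')² + (4/5)·∫u².
Here 0 < c = 4/5 < 1. The condition a(u,u) ≥ α||u||_{H^1}² reads (1−α)∫(u')² ≥ (α−c)∫u². Any admissible α is ≤ 1 (rapidly oscillating u have ∫u²/∫(u')² → 0), and α = 1 would force 0 ≥ (1−c)∫u², impossible since c < 1; so 1−α > 0. By the sharp Poincaré inequality on H^1_0 of an interval of length L, ∫(u')² ≥ (π/L)²∫u² with equality for the first sine mode sin(π(x−x₀)/L) (x₀ the left endpoint), so the inequality holds for all u iff (1−α)(π/L)² ≥ α − c, i.e. α ≤ ((π/L)² + c)/((π/L)² + 1) = (1 + c(L/π)²)/(1 + (L/π)²). With (π/L)² = 9*π^2/4 and c = 4/5, the largest admissible constant is α = ((π/L)² + c)/((π/L)² + 1).
Simplifying, α = (16 + 45*π^2)/(5*(4 + 9*π^2)).


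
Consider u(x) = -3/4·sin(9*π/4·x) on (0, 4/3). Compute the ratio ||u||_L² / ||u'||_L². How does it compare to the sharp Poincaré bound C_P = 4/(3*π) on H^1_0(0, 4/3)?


||u||_L² / ||u'||_L² = 4/(9*π) < C_P = 4/(3*π).

u(x) = -3/4·sin(9*π/4·x), so u'(x) = -27*π*cos(9*π*x/4)/16.
Writing u(x) = A·sin(kπx/L) with A = -3/4 and k = 3, use ∫_0^L sin²(kπx/L) dx = L/2 and ∫_0^L cos²(kπx/L) dx = L/2.
u² = 9/16·sin²(9*π/4·x) and (u')² = 729*π^2/256·cos²(9*π/4·x), and each of sin², cos² integrates to L/2 = 2/3 over (0, 4/3).
∫_0^4/3 u² dx = 3/8, so ||u||_L² = sqrt(6)/4.
∫_0^4/3 (u')² dx = 243*π^2/128, so ||u'||_L² = 9*sqrt(6)*π/16.
Ratio ||u||_L² / ||u'||_L² = 4/(9*π).
Sharp Poincaré constant on H^1_0(0, 4/3) is C_P = L/π = 4/(3*π), achieved by sin(3*π/4·x).
This is the k = 3 harmonic; the ratio L/(kπ) is strictly less than C_P = L/π, consistent with the sharp inequality ||u||_L² ≤ C_P ||u'||_L².


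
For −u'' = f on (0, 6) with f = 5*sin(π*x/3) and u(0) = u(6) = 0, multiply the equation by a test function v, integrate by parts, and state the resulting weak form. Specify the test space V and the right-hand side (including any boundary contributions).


V = H^1_0(0, 6) (so v(0) = v(6) = 0); weak form: ∫_0^6 u'v' dx = ∫_0^6 (5*sin(π*x/3)) v dx for all v ∈ V.

Multiply both sides by a test function v and integrate from 0 to 6:
  ∫_0^6 −u''(x) v(x) dx = ∫_0^6 f(x) v(x) dx.
Integrate the LHS by parts once:
  ∫_0^6 −u'' v dx = −[u'(x) v(x)]_0^6 + ∫_0^6 u'(x) v'(x) dx.
Thus ∫_0^6 u'(x) v'(x) dx = ∫_0^6 f(x) v(x) dx + [u'(x) v(x)]_0^6.
Choose V so that boundary terms are either known or forced to vanish.
u is Dirichlet: u(0) = u(6) = 0. Let V = H^1_0(0, 6); then v(0) = v(6) = 0, and [u' v]_0^6 = 0.
Weak formulation: find u (satisfying any essential BC) such that ∫_0^6 u'(x) v'(x) dx = ∫_0^6 f v dx for all v ∈ V.
Substituting f(x) = 5*sin(π*x/3), the right-hand side is ∫_0^6 (5*sin(π*x/3)) v dx.


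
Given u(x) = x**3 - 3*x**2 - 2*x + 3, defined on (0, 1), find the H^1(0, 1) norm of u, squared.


||u||_{H^1}^2 = 4153/210

The H^1 norm (squared) on an interval (0, L) is
  ||u||_{H^1}^2 = ∫_0^L u(x)^2 dx + ∫_0^L u'(x)^2 dx.
Compute u'(x) = 3*x**2 - 6*x - 2.
Then u(x)^2 = x**6 - 6*x**5 + 5*x**4 + 18*x**3 - 14*x**2 - 12*x + 9 and u'(x)^2 = 9*x**4 - 36*x**3 + 24*x**2 + 24*x + 4.
Integrate each monomial from 0 to 1 using ∫_0^1 c·x^n dx = c·1^(n+1)/(n+1):
  ∫_0^1 u(x)^2 dx = ∫_0^1 (x^6 - 6*x^5 + 5*x^4 + 18*x^3 - 14*x^2 - 12*x + 9) dx. Term by term:
    ∫_0^1 x^6 dx = 1/7;  ∫_0^1 -6*x^5 dx = -1;  ∫_0^1 5*x^4 dx = 1;
    ∫_0^1 18*x^3 dx = 9/2;  ∫_0^1 -14*x^2 dx = -14/3;  ∫_0^1 -12*x dx = -6;
    ∫_0^1 9 dx = 9.
  Sum: 1/7 − 1 + 1 + 9/2 − 14/3 − 6 + 9 = 125/42.
  ∫_0^1 u'(x)^2 dx = ∫_0^1 (9*x^4 - 36*x^3 + 24*x^2 + 24*x + 4) dx. Term by term:
    ∫_0^1 9*x^4 dx = 9/5;  ∫_0^1 -36*x^3 dx = -9;  ∫_0^1 24*x^2 dx = 8;
    ∫_0^1 24*x dx = 12;  ∫_0^1 4 dx = 4.
  Sum: 9/5 − 9 + 8 + 12 + 4 = 84/5.
Adding: ||u||_{H^1}^2 = 125/42 + 84/5 = 4153/210.


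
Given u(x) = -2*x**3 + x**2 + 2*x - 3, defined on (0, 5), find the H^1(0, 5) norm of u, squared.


||u||_{H^1}^2 = 1054190/21

The H^1 norm (squared) on an interval (0, L) is
  ||u||_{H^1}^2 = ∫_0^L u(x)^2 dx + ∫_0^L u'(x)^2 dx.
Compute u'(x) = -6*x**2 + 2*x + 2.
Then u(x)^2 = 4*x**6 - 4*x**5 - 7*x**4 + 16*x**3 - 2*x**2 - 12*x + 9 and u'(x)^2 = 36*x**4 - 24*x**3 - 20*x**2 + 8*x + 4.
Integrate each monomial from 0 to 5 using ∫_0^5 c·x^n dx = c·5^(n+1)/(n+1):
  ∫_0^5 u(x)^2 dx = ∫_0^5 (4*x^6 - 4*x^5 - 7*x^4 + 16*x^3 - 2*x^2 - 12*x + 9) dx. Term by term:
    ∫_0^5 4*x^6 dx = 312500/7;  ∫_0^5 -4*x^5 dx = -31250/3;  ∫_0^5 -7*x^4 dx = -4375;
    ∫_0^5 16*x^3 dx = 2500;  ∫_0^5 -2*x^2 dx = -250/3;  ∫_0^5 -12*x dx = -150;
    ∫_0^5 9 dx = 45.
  Sum: 312500/7 − 31250/3 − 4375 + 2500 − 250/3 − 150 + 45 = 225140/7.
  ∫_0^5 u'(x)^2 dx = ∫_0^5 (36*x^4 - 24*x^3 - 20*x^2 + 8*x + 4) dx. Term by term:
    ∫_0^5 36*x^4 dx = 22500;  ∫_0^5 -24*x^3 dx = -3750;  ∫_0^5 -20*x^2 dx = -2500/3;
    ∫_0^5 8*x dx = 100;  ∫_0^5 4 dx = 20.
  Sum: 22500 − 3750 − 2500/3 + 100 + 20 = 54110/3.
Adding: ||u||_{H^1}^2 = 225140/7 + 54110/3 = 1054190/21.


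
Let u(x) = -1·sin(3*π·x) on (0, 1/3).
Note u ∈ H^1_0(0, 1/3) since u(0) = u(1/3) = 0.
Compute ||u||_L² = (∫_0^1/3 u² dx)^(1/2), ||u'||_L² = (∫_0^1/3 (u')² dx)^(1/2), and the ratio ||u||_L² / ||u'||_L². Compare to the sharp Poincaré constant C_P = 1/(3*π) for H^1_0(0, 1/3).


||u||_L² / ||u'||_L² = 1/(3*π) = C_P.

u(x) = -1·sin(3*π·x), so u'(x) = -3*π*cos(3*π*x).
Writing u(x) = A·sin(kπx/L) with A = -1 and k = 1, use ∫_0^L sin²(kπx/L) dx = L/2 and ∫_0^L cos²(kπx/L) dx = L/2.
u² = 1·sin²(3*π·x) and (u')² = 9*π^2·cos²(3*π·x), and each of sin², cos² integrates to L/2 = 1/6 over (0, 1/3).
∫_0^1/3 u² dx = 1/6, so ||u||_L² = sqrt(6)/6.
∫_0^1/3 (u')² dx = 3*π^2/2, so ||u'||_L² = sqrt(6)*π/2.
Ratio ||u||_L² / ||u'||_L² = 1/(3*π).
Sharp Poincaré constant on H^1_0(0, 1/3) is C_P = L/π = 1/(3*π), achieved by sin(3*π·x).
This is the k = 1 eigenfunction (up to amplitude), so the ratio equals the sharp Poincaré constant exactly.
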